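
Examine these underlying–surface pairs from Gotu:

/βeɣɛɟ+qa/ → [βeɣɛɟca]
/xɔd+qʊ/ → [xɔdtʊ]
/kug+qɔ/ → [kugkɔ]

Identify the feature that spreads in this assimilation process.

place

Comparing underlying and surface forms, /q/ → [c] is the alternation; the neighbouring /ɟ/ is constant.
/q/ is uvular while /ɟ/ is palatal; the output [c] is palatal, matching the trigger — so the feature that spreads is place.
The same holds elsewhere in the data: /q/ → [t] after /d/ (uvular → alveolar, matching alveolar); /q/ → [k] after /g/ (uvular → velar, matching velar) — only place changes, and always toward the preceding segment.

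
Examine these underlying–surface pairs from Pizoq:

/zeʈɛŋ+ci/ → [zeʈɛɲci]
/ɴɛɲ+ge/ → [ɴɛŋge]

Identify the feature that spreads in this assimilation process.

Comparing underlying and surface forms, /ŋ/ → [ɲ] is the alternation; the neighbouring /c/ is constant.
/ŋ/ is velar while /c/ is palatal; the output [ɲ] is palatal, matching the trigger — so the feature that spreads is place.
The other alternating form patterns the same way: /ɲ/ → [ŋ] before /g/ (palatal → velar, matching velar) — only place changes, and always toward the following segment.

place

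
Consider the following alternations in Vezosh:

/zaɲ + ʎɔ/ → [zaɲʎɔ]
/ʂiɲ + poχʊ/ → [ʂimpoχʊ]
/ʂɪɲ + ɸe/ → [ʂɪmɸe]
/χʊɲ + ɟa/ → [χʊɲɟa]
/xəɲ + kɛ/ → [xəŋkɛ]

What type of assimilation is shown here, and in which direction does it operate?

regressive place assimilation

The segment that alternates is /ɲ/, which surfaces as [m] when adjacent to /p/.
/ɲ/ is palatal while /p/ is bilabial; the output [m] is bilabial, matching the trigger — so the feature that spreads is place.
Manner and voice are unchanged, so the assimilation is partial, not total.
Checking the remaining alternations: /ɲ/ → [m] before /ɸ/ (palatal → bilabial, matching bilabial); /ɲ/ → [ŋ] before /k/ (palatal → velar, matching velar) — only place changes, and always toward the following segment.
No alternation appears in [zaɲʎɔ], [χʊɲɟa]: there the adjacent consonants already agree in place (/ɲ/ and /ʎ/ are both palatal; /ɲ/ and /ɟ/ are both palatal), so these forms are consistent with the same rule.
The trigger is the following segment, so the direction is regressive (anticipatory).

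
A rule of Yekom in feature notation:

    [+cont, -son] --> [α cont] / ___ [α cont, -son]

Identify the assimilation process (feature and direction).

The shared variable α links the value of [cont] on the target to that of the neighbouring obstruent. [cont] distinguishes stops from fricatives — a manner-of-articulation feature — so this is manner assimilation.
Since the environment is written after the underscore, the trigger follows the target; the direction is regressive.

regressive manner assimilation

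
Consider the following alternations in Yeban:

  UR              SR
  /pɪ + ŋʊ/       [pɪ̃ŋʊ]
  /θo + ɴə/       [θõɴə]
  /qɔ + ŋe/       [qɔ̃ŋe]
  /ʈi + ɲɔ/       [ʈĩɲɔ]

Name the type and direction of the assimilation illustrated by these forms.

regressive nasality assimilation (vowel nasalisation)

The vowel /ɪ/ surfaces as nasalised [ɪ̃] next to the following nasal /ŋ/ — it has acquired the [+nasal] feature of its neighbour.
Likewise in the remaining data: /o/ → [õ] before /ɴ/; /ɔ/ → [ɔ̃] before /ŋ/; /i/ → [ĩ] before /ɲ/ — each time a vowel is nasalised next to a following nasal.
Because the conditioning nasal is to the right of the vowel that changes, the process is regressive (anticipatory).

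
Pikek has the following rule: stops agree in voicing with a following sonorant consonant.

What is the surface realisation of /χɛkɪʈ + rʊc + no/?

/ʈ/ is a voiceless retroflex stop. The following trigger /r/ is voiced, so /ʈ/ must become voiced as well.
Changing only its voicing to voiced gives [ɖ] — the voiced retroflex stop.
The same rule applies at the second boundary: /c/ → [ɟ] next to /n/.

[χɛkɪɖrʊɟno]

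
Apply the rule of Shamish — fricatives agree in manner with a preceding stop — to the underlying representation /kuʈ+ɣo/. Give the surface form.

[kuʈgo]

The rule targets /ɣ/ (voiced velar fricative), which sits after the trigger /ʈ/ (stop).
Changing only its manner to stop gives [g] — the voiced velar stop.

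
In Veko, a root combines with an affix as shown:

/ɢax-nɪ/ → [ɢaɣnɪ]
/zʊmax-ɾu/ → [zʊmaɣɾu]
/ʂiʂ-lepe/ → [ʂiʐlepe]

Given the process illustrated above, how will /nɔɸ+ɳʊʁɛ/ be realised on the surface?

[nɔβɳʊʁɛ]

The data show regressive voicing assimilation: /x/ → [ɣ] before /n/; /x/ → [ɣ] before /ɾ/; /ʂ/ → [ʐ] before /l/. In each pair only voicing changes, matching the following consonant, while place and manner stay constant.
/ɸ/ is a voiceless bilabial fricative. The following trigger /ɳ/ is voiced, so /ɸ/ must become voiced as well.
The voiced bilabial fricative is [β], so /ɸ/ → [β].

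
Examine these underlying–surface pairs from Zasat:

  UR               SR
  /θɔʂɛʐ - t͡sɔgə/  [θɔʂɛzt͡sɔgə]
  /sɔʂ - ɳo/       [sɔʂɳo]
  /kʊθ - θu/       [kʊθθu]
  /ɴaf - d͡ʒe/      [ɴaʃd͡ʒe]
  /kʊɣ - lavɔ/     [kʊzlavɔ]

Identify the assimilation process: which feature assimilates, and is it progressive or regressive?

Comparing underlying and surface forms, /ʐ/ → [z] is the alternation; the neighbouring /t͡s/ is constant.
The change retroflex → alveolar matches the place of the following /t͡s/, identifying this as place assimilation.
Manner and voice are unchanged, so the assimilation is partial, not total.
The other alternating forms pattern the same way: /f/ → [ʃ] before /d͡ʒ/ (labiodental → postalveolar, matching postalveolar); /ɣ/ → [z] before /l/ (velar → alveolar, matching alveolar) — only place changes, and always toward the following segment.
Nothing changes in [sɔʂɳo], [kʊθθu]: there the adjacent consonants already agree in place (/ʂ/ and /ɳ/ are both retroflex; /θ/ and /θ/ are both dental), so these forms are consistent with the same rule.
The trigger is the following segment, so the direction is regressive (anticipatory).

regressive place assimilation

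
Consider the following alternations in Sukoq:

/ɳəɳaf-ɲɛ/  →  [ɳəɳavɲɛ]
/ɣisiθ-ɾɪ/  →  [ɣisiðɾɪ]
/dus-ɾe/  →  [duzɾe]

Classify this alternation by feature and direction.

Comparing underlying and surface forms, /f/ → [v] is the alternation; the neighbouring /ɲ/ is constant.
The change voiceless → voiced matches the voicing of the following /ɲ/, identifying this as voicing assimilation.
Place and manner are unchanged, so the assimilation is partial, not total.
The other alternating forms pattern the same way: /θ/ → [ð] before /ɾ/ (voiceless → voiced, matching voiced); /s/ → [z] before /ɾ/ (voiceless → voiced, matching voiced) — only voicing changes, and always toward the following segment.
Since the segment that changes precedes the conditioning segment, the assimilation is regressive.

regressive voicing assimilation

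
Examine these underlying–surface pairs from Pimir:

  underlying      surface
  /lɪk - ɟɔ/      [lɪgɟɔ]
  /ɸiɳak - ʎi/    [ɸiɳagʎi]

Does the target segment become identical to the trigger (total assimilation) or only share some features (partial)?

Comparing underlying and surface forms, /k/ → [g] is the alternation; the neighbouring /ɟ/ is constant.
The change voiceless → voiced matches the voicing of the following /ɟ/, identifying this as voicing assimilation.
Place and manner are unchanged, so the assimilation is partial, not total.
The same holds elsewhere in the data: /k/ → [g] before /ʎ/ (voiceless → voiced, matching voiced) — only voicing changes, and always toward the following segment.

partial assimilation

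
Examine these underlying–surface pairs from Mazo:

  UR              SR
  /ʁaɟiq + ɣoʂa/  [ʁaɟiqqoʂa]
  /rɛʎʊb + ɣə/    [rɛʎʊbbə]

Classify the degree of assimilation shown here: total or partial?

total assimilation

Comparing underlying and surface forms, /ɣ/ → [q] is the alternation; the neighbouring /q/ is constant.
The output [q] is identical to the trigger /q/ — every feature (place, manner, voicing) has been copied — so this is total assimilation.
The other form behaves the same way: /ɣ/ → [b] after /b/ — in each case the output is a copy of the preceding consonant.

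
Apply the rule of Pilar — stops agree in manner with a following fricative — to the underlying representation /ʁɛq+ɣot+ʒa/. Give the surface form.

The rule targets /q/ (voiceless uvular stop), which sits before the trigger /ɣ/ (fricative).
A voiceless uvular fricative is [χ], so the surface segment is [χ].
The same rule applies at the second boundary: /t/ → [s] next to /ʒ/.

[ʁɛχɣosʒa]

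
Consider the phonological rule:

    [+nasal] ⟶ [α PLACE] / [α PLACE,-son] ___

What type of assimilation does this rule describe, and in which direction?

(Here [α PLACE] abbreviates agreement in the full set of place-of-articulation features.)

progressive place assimilation

The rule copies the place features (abbreviated [PLACE]) from the environment onto the target, so the assimilating feature is place.
The conditioning segment sits to the left of the focus bar, meaning the trigger precedes the segment that changes — progressive assimilation.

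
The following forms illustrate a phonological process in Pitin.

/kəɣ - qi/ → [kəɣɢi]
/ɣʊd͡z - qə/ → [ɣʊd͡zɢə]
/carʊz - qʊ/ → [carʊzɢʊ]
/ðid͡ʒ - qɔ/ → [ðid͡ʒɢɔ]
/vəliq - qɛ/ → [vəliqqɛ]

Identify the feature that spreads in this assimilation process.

Comparing underlying and surface forms, /q/ → [ɢ] is the alternation; the neighbouring /ɣ/ is constant.
/q/ is voiceless while /ɣ/ is voiced; the output [ɢ] is voiced, matching the trigger — so the feature that spreads is voicing.
The other alternating forms pattern the same way: /q/ → [ɢ] after /d͡z/ (voiceless → voiced, matching voiced); /q/ → [ɢ] after /z/ (voiceless → voiced, matching voiced); /q/ → [ɢ] after /d͡ʒ/ (voiceless → voiced, matching voiced) — only voicing changes, and always toward the preceding segment.
No alternation appears in [vəliqqɛ]: there the adjacent consonants already agree in voicing (/q/ and /q/ are both voiceless), so this form is consistent with the same rule.

voicing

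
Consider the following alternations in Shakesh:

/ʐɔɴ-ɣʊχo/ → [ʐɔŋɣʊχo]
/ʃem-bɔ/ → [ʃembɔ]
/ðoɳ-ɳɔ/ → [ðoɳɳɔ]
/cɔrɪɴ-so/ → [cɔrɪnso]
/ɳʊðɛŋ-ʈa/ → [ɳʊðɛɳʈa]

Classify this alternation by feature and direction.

Underlying /ɴ/ is realised as [ŋ] next to /ɣ/; /ɣ/ itself does not change.
/ɴ/ is uvular while /ɣ/ is velar; the output [ŋ] is velar, matching the trigger — so the feature that spreads is place.
Manner and voice are unchanged, so the assimilation is partial, not total.
The same holds elsewhere in the data: /ɴ/ → [n] before /s/ (uvular → alveolar, matching alveolar); /ŋ/ → [ɳ] before /ʈ/ (velar → retroflex, matching retroflex) — only place changes, and always toward the following segment.
No alternation appears in [ʃembɔ], [ðoɳɳɔ]: there the adjacent consonants already agree in place (/m/ and /b/ are both bilabial; /ɳ/ and /ɳ/ are both retroflex), so these forms are consistent with the same rule.
The trigger is the following segment, so the direction is regressive (anticipatory).

regressive place assimilation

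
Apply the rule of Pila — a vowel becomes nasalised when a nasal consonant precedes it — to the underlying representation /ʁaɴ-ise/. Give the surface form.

[ʁaɴĩse]

The vowel /i/ is adjacent to the preceding nasal /ɴ/, so it acquires [+nasal] and surfaces as [ĩ].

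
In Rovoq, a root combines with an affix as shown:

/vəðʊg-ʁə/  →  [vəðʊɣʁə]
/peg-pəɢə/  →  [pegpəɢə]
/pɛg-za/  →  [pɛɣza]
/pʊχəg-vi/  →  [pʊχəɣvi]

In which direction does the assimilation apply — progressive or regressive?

Comparing underlying and surface forms, /g/ → [ɣ] is the alternation; the neighbouring /ʁ/ is constant.
The change stop → fricative matches the manner of the following /ʁ/, identifying this as manner assimilation.
Checking the remaining alternations: /g/ → [ɣ] before /z/ (stop → fricative, matching a fricative); /g/ → [ɣ] before /v/ (stop → fricative, matching a fricative) — only manner changes, and always toward the following segment.
Nothing changes in [pegpəɢə]: there the adjacent consonants already agree in manner (/g/ and /p/ are both stops), so this form is consistent with the same rule.
Since the segment that changes precedes the conditioning segment, the assimilation is regressive.

regressive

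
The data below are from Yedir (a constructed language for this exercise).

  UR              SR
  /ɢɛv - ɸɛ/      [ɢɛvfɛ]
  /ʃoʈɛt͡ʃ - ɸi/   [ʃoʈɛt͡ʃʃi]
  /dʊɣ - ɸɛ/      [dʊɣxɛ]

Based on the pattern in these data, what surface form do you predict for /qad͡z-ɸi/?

The data show progressive place assimilation: /ɸ/ → [f] after /v/; /ɸ/ → [ʃ] after /t͡ʃ/; /ɸ/ → [x] after /ɣ/. In each pair only place changes, matching the preceding consonant, while manner and voice stay constant.
/ɸ/ is a voiceless bilabial fricative. The preceding trigger /d͡z/ is alveolar, so /ɸ/ must become alveolar as well.
Changing only its place to alveolar gives [s] — the voiceless alveolar fricative.

[qad͡zsi]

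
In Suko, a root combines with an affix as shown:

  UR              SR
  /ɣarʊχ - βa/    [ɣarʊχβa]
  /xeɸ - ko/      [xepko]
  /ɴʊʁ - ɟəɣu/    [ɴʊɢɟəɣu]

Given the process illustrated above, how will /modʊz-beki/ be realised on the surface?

[modʊdbeki]

The data show regressive manner assimilation: /ɸ/ → [p] before /k/; /ʁ/ → [ɢ] before /ɟ/. In each pair only manner changes, matching the following consonant, while place and voice stay constant.
Nothing changes in [ɣarʊχβa]: there the adjacent consonants already agree in manner (/χ/ and /β/ are both fricatives), so this form is consistent with the same rule.
/z/ is a voiced alveolar fricative. The following trigger /b/ is a stop, so /z/ must become a stop as well.
The voiced alveolar stop is [d], so /z/ → [d].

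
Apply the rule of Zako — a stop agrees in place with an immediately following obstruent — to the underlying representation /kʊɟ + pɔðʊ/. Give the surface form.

/ɟ/ is a voiced palatal stop. The following trigger /p/ is bilabial, so /ɟ/ must become bilabial as well.
The voiced bilabial stop is [b], so /ɟ/ → [b].

[kʊbpɔðʊ]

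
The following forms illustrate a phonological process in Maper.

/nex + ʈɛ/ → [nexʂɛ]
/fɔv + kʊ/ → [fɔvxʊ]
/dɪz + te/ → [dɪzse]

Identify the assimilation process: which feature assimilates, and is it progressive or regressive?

progressive manner assimilation

Underlying /ʈ/ is realised as [ʂ] next to /x/; /x/ itself does not change.
/ʈ/ is a stop while /x/ is a fricative; the output [ʂ] is a fricative, matching the trigger — so the feature that spreads is manner.
Place and voice are unchanged, so the assimilation is partial, not total.
The same holds elsewhere in the data: /k/ → [x] after /v/ (stop → fricative, matching a fricative); /t/ → [s] after /z/ (stop → fricative, matching a fricative) — only manner changes, and always toward the preceding segment.
The trigger is the preceding segment, so the direction is progressive (perseverative).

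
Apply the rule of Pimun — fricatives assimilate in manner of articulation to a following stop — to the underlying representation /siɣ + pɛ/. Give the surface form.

[sigpɛ]

The rule targets /ɣ/ (voiced velar fricative), which sits before the trigger /p/ (stop).
Changing only its manner to stop gives [g] — the voiced velar stop.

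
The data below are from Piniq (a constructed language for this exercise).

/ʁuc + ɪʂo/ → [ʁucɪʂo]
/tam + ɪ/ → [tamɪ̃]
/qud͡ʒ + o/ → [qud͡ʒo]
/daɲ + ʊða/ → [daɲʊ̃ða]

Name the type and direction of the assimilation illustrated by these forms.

The vowel /ɪ/ surfaces as nasalised [ɪ̃] next to the preceding nasal /m/ — it has acquired the [+nasal] feature of its neighbour.
The other form shows the same pattern: /ʊ/ → [ʊ̃] after /ɲ/ — each time a vowel is nasalised next to a preceding nasal.
No change occurs in [ʁucɪʂo], [qud͡ʒo] because the vowel at the boundary is adjacent to an oral consonant, not a nasal (/ɪ/ next to /c/; /o/ next to /d͡ʒ/).
Because the conditioning nasal is to the left of the vowel that changes, the process is progressive (perseverative).

progressive nasality assimilation (vowel nasalisation)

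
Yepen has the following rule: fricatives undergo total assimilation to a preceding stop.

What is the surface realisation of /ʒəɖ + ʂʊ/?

/ʂ/ is the segment targeted by the rule; it sits immediately after /ɖ/, so it assimilates completely and surfaces as [ɖ].

[ʒəɖɖʊ]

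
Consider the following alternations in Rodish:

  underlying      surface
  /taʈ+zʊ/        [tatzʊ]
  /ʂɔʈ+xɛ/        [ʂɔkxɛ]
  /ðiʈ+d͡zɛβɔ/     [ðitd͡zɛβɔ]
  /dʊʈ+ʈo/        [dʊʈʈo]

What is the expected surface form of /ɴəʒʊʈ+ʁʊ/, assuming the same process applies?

[ɴəʒʊqʁʊ]

The data show regressive place assimilation: /ʈ/ → [t] before /z/; /ʈ/ → [k] before /x/; /ʈ/ → [t] before /d͡z/. In each pair only place changes, matching the following consonant, while manner and voice stay constant.
No alternation appears in [dʊʈʈo]: there the adjacent consonants already agree in place (/ʈ/ and /ʈ/ are both retroflex), so this form is consistent with the same rule.
The rule targets /ʈ/ (voiceless retroflex stop), which sits before the trigger /ʁ/ (uvular).
Changing only its place to uvular gives [q] — the voiceless uvular stop.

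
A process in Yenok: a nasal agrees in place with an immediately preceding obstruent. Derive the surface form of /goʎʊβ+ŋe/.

[goʎʊβme]

/ŋ/ is a voiced velar nasal. The preceding trigger /β/ is bilabial, so /ŋ/ must become bilabial as well.
Changing only its place to bilabial gives [m] — the voiced bilabial nasal.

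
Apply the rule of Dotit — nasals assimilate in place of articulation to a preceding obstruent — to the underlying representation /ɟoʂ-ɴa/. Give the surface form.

The rule targets /ɴ/ (voiced uvular nasal), which sits after the trigger /ʂ/ (retroflex).
A voiced retroflex nasal is [ɳ], so the surface segment is [ɳ].

[ɟoʂɳa]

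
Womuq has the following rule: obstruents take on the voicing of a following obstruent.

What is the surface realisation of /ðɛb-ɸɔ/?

/b/ is a voiced bilabial stop. The following trigger /ɸ/ is voiceless, so /b/ must become voiceless as well.
Changing only its voicing to voiceless gives [p] — the voiceless bilabial stop.

[ðɛpɸɔ]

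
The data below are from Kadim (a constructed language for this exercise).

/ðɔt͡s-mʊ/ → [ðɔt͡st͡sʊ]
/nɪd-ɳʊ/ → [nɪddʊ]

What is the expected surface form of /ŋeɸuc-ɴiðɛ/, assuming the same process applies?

[ŋeɸucciðɛ]

The data show progressive total assimilation (/m/ → [t͡s] after /t͡s/; /ɳ/ → [d] after /d/): in every case the target segment becomes identical to its preceding neighbour, copying more than a single feature.
/ɴ/ is the segment targeted by the rule; it sits immediately after /c/, so it assimilates completely and surfaces as [c].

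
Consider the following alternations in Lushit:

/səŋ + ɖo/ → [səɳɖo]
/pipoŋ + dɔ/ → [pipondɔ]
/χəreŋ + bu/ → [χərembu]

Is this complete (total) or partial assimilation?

partial assimilation

The segment that alternates is /ŋ/, which surfaces as [ɳ] when adjacent to /ɖ/.
The change velar → retroflex matches the place of the following /ɖ/, identifying this as place assimilation.
Manner and voice are unchanged, so the assimilation is partial, not total.
Checking the remaining alternations: /ŋ/ → [n] before /d/ (velar → alveolar, matching alveolar); /ŋ/ → [m] before /b/ (velar → bilabial, matching bilabial) — only place changes, and always toward the following segment.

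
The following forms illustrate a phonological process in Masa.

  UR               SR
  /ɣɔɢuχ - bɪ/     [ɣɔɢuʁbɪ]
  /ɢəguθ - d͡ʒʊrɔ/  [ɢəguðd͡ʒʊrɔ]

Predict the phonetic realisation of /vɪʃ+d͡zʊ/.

The data show regressive voicing assimilation: /χ/ → [ʁ] before /b/; /θ/ → [ð] before /d͡ʒ/. In each pair only voicing changes, matching the following consonant, while place and manner stay constant.
/ʃ/ is a voiceless postalveolar fricative. The following trigger /d͡z/ is voiced, so /ʃ/ must become voiced as well.
A voiced postalveolar fricative is [ʒ], so the surface segment is [ʒ].

[vɪʒd͡zʊ]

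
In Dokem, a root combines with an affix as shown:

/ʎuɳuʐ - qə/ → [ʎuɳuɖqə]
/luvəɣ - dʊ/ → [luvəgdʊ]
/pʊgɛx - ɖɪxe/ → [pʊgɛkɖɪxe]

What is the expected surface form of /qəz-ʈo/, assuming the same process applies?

The data show regressive manner assimilation: /ʐ/ → [ɖ] before /q/; /ɣ/ → [g] before /d/; /x/ → [k] before /ɖ/. In each pair only manner changes, matching the following consonant, while place and voice stay constant.
/z/ is a voiced alveolar fricative. The following trigger /ʈ/ is a stop, so /z/ must become a stop as well.
Changing only its manner to stop gives [d] — the voiced alveolar stop.

[qədʈo]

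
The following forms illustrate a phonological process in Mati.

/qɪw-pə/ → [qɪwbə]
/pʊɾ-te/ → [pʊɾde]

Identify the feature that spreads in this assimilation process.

voicing

Underlying /p/ is realised as [b] next to /w/; /w/ itself does not change.
The change voiceless → voiced matches the voicing of the preceding /w/, identifying this as voicing assimilation.
Checking the remaining alternation: /t/ → [d] after /ɾ/ (voiceless → voiced, matching voiced) — only voicing changes, and always toward the preceding segment.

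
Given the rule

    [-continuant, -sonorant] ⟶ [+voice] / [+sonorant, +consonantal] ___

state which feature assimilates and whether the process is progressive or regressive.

progressive voicing assimilation

The structural change is [+voice], and the conditioning segment [+sonorant, +consonantal] (a sonorant consonant) is itself voiced, so the target comes to share the voicing of its neighbour — voicing assimilation.
The conditioning segment sits to the left of the focus bar, meaning the trigger precedes the segment that changes — progressive assimilation.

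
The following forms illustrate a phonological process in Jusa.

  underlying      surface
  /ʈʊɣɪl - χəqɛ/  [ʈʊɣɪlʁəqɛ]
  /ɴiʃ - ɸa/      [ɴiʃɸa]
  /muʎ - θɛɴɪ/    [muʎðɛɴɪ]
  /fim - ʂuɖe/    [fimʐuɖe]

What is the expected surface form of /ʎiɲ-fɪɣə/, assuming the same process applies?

[ʎiɲvɪɣə]

The data show progressive voicing assimilation: /χ/ → [ʁ] after /l/; /θ/ → [ð] after /ʎ/; /ʂ/ → [ʐ] after /m/. In each pair only voicing changes, matching the preceding consonant, while place and manner stay constant.
Nothing changes in [ɴiʃɸa]: there the adjacent consonants already agree in voicing (/ɸ/ and /ʃ/ are both voiceless), so this form is consistent with the same rule.
/f/ is a voiceless labiodental fricative. The preceding trigger /ɲ/ is voiced, so /f/ must become voiced as well.
Changing only its voicing to voiced gives [v] — the voiced labiodental fricative.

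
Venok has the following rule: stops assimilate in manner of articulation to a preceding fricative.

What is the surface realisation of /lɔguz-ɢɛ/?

/ɢ/ is a voiced uvular stop. The preceding trigger /z/ is a fricative, so /ɢ/ must become a fricative as well.
The voiced uvular fricative is [ʁ], so /ɢ/ → [ʁ].

[lɔguzʁɛ]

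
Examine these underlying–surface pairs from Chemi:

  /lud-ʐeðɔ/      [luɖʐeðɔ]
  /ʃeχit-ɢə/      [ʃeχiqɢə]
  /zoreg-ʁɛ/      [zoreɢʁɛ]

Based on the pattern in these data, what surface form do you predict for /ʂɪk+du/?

[ʂɪtdu]

The data show regressive place assimilation: /d/ → [ɖ] before /ʐ/; /t/ → [q] before /ɢ/; /g/ → [ɢ] before /ʁ/. In each pair only place changes, matching the following consonant, while manner and voice stay constant.
/k/ is a voiceless velar stop. The following trigger /d/ is alveolar, so /k/ must become alveolar as well.
The voiceless alveolar stop is [t], so /k/ → [t].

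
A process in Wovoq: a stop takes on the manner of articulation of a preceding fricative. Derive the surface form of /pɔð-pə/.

/p/ is a voiceless bilabial stop. The preceding trigger /ð/ is a fricative, so /p/ must become a fricative as well.
Changing only its manner to fricative gives [ɸ] — the voiceless bilabial fricative.

[pɔðɸə]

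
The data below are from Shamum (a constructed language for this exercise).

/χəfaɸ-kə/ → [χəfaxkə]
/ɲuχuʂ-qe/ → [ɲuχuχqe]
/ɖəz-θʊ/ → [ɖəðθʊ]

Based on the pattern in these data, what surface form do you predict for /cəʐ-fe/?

[cəvfe]

The data show regressive place assimilation: /ɸ/ → [x] before /k/; /ʂ/ → [χ] before /q/; /z/ → [ð] before /θ/. In each pair only place changes, matching the following consonant, while manner and voice stay constant.
/ʐ/ is a voiced retroflex fricative. The following trigger /f/ is labiodental, so /ʐ/ must become labiodental as well.
The voiced labiodental fricative is [v], so /ʐ/ → [v].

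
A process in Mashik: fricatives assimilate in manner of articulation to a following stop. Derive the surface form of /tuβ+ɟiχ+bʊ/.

[tubɟiqbʊ]

The rule targets /β/ (voiced bilabial fricative), which sits before the trigger /ɟ/ (stop).
The voiced bilabial stop is [b], so /β/ → [b].
At the second juncture, /χ/ likewise becomes [q] adjacent to /b/.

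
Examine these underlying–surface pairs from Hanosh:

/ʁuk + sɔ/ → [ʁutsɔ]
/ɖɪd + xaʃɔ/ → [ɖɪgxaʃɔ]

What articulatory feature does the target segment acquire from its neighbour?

The segment that alternates is /k/, which surfaces as [t] when adjacent to /s/.
The change velar → alveolar matches the place of the following /s/, identifying this as place assimilation.
The other alternating form patterns the same way: /d/ → [g] before /x/ (alveolar → velar, matching velar) — only place changes, and always toward the following segment.

place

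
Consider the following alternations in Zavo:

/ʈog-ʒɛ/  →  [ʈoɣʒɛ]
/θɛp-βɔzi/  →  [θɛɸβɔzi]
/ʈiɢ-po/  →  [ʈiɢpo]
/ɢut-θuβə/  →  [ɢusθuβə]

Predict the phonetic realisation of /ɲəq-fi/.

[ɲəχfi]

The data show regressive manner assimilation: /g/ → [ɣ] before /ʒ/; /p/ → [ɸ] before /β/; /t/ → [s] before /θ/. In each pair only manner changes, matching the following consonant, while place and voice stay constant.
Nothing changes in [ʈiɢpo]: there the adjacent consonants already agree in manner (/ɢ/ and /p/ are both stops), so this form is consistent with the same rule.
/q/ is a voiceless uvular stop. The following trigger /f/ is a fricative, so /q/ must become a fricative as well.
The voiceless uvular fricative is [χ], so /q/ → [χ].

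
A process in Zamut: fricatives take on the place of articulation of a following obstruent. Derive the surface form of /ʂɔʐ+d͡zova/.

/ʐ/ is a voiced retroflex fricative. The following trigger /d͡z/ is alveolar, so /ʐ/ must become alveolar as well.
The voiced alveolar fricative is [z], so /ʐ/ → [z].

[ʂɔzd͡zova]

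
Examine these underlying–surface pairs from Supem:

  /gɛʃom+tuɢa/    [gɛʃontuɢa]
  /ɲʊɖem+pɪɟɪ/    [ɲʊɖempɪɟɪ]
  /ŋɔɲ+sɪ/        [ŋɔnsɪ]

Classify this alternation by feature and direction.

regressive place assimilation

Comparing underlying and surface forms, /m/ → [n] is the alternation; the neighbouring /t/ is constant.
The change bilabial → alveolar matches the place of the following /t/, identifying this as place assimilation.
Manner and voice are unchanged, so the assimilation is partial, not total.
Checking the remaining alternation: /ɲ/ → [n] before /s/ (palatal → alveolar, matching alveolar) — only place changes, and always toward the following segment.
Nothing changes in [ɲʊɖempɪɟɪ]: there the adjacent consonants already agree in place (/m/ and /p/ are both bilabial), so this form is consistent with the same rule.
The trigger is the following segment, so the direction is regressive (anticipatory).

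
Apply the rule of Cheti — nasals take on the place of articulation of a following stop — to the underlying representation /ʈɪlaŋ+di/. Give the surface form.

The rule targets /ŋ/ (voiced velar nasal), which sits before the trigger /d/ (alveolar).
The voiced alveolar nasal is [n], so /ŋ/ → [n].

[ʈɪlandi]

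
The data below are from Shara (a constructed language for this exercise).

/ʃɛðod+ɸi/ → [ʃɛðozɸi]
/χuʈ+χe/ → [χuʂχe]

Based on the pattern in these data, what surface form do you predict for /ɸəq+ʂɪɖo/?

[ɸəχʂɪɖo]

The data show regressive manner assimilation: /d/ → [z] before /ɸ/; /ʈ/ → [ʂ] before /χ/. In each pair only manner changes, matching the following consonant, while place and voice stay constant.
/q/ is a voiceless uvular stop. The following trigger /ʂ/ is a fricative, so /q/ must become a fricative as well.
Changing only its manner to fricative gives [χ] — the voiceless uvular fricative.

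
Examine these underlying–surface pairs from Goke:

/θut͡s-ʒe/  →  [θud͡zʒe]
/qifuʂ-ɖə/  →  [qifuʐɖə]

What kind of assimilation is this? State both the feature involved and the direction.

The segment that alternates is /t͡s/, which surfaces as [d͡z] when adjacent to /ʒ/.
The change voiceless → voiced matches the voicing of the following /ʒ/, identifying this as voicing assimilation.
Place and manner are unchanged, so the assimilation is partial, not total.
The other alternating form patterns the same way: /ʂ/ → [ʐ] before /ɖ/ (voiceless → voiced, matching voiced) — only voicing changes, and always toward the following segment.
The trigger is the following segment, so the direction is regressive (anticipatory).

regressive voicing assimilation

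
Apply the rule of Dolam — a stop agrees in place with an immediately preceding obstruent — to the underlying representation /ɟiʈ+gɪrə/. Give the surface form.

/g/ is a voiced velar stop. The preceding trigger /ʈ/ is retroflex, so /g/ must become retroflex as well.
The voiced retroflex stop is [ɖ], so /g/ → [ɖ].

[ɟiʈɖɪrə]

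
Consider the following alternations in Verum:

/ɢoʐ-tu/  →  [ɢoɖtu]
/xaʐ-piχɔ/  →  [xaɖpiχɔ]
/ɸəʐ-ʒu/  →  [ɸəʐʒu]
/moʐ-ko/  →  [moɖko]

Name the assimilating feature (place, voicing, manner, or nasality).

manner

The segment that alternates is /ʐ/, which surfaces as [ɖ] when adjacent to /t/.
/ʐ/ is a fricative while /t/ is a stop; the output [ɖ] is a stop, matching the trigger — so the feature that spreads is manner.
Checking the remaining alternations: /ʐ/ → [ɖ] before /p/ (fricative → stop, matching a stop); /ʐ/ → [ɖ] before /k/ (fricative → stop, matching a stop) — only manner changes, and always toward the following segment.
No alternation appears in [ɸəʐʒu]: there the adjacent consonants already agree in manner (/ʐ/ and /ʒ/ are both fricatives), so this form is consistent with the same rule.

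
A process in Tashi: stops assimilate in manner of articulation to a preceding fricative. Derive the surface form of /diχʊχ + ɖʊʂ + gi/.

/ɖ/ is a voiced retroflex stop. The preceding trigger /χ/ is a fricative, so /ɖ/ must become a fricative as well.
A voiced retroflex fricative is [ʐ], so the surface segment is [ʐ].
At the second juncture, /g/ likewise becomes [ɣ] adjacent to /ʂ/.

[diχʊχʐʊʂɣi]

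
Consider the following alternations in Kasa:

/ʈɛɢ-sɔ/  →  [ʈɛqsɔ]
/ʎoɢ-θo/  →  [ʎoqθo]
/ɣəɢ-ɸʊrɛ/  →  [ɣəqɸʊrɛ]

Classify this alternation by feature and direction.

regressive voicing assimilation

The segment that alternates is /ɢ/, which surfaces as [q] when adjacent to /s/.
The change voiced → voiceless matches the voicing of the following /s/, identifying this as voicing assimilation.
Place and manner are unchanged, so the assimilation is partial, not total.
The same holds elsewhere in the data: /ɢ/ → [q] before /θ/ (voiced → voiceless, matching voiceless); /ɢ/ → [q] before /ɸ/ (voiced → voiceless, matching voiceless) — only voicing changes, and always toward the following segment.
The trigger is the following segment, so the direction is regressive (anticipatory).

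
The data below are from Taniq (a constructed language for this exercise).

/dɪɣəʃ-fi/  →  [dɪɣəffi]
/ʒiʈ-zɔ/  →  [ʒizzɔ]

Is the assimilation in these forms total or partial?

Comparing underlying and surface forms, /ʈ/ → [z] is the alternation; the neighbouring /z/ is constant.
The output [z] is identical to the trigger /z/ — every feature (place, manner, voicing) has been copied — so this is total assimilation.
The other form behaves the same way: /ʃ/ → [f] before /f/ — in each case the output is a copy of the following consonant.

total assimilation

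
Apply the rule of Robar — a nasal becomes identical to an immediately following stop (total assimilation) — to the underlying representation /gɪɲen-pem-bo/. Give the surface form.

/n/ is the segment targeted by the rule; it sits immediately before /p/, so it assimilates completely and surfaces as [p].
At the second juncture, /m/ likewise becomes [b] adjacent to /b/.

[gɪɲeppebbo]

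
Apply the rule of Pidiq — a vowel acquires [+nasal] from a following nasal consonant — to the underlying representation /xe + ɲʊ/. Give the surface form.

/e/ sits next to the nasal /ɲ/ and is therefore nasalised to [ẽ].

[xẽɲʊ]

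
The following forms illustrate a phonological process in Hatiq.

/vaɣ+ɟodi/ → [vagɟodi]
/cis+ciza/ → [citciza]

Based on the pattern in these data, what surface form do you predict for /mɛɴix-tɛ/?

The data show regressive manner assimilation: /ɣ/ → [g] before /ɟ/; /s/ → [t] before /c/. In each pair only manner changes, matching the following consonant, while place and voice stay constant.
The rule targets /x/ (voiceless velar fricative), which sits before the trigger /t/ (stop).
A voiceless velar stop is [k], so the surface segment is [k].

[mɛɴiktɛ]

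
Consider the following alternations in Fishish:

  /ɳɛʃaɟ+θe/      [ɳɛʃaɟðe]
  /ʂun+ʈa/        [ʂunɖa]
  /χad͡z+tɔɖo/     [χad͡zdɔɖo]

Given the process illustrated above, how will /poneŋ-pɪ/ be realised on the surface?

[poneŋbɪ]

The data show progressive voicing assimilation: /θ/ → [ð] after /ɟ/; /ʈ/ → [ɖ] after /n/; /t/ → [d] after /d͡z/. In each pair only voicing changes, matching the preceding consonant, while place and manner stay constant.
The rule targets /p/ (voiceless bilabial stop), which sits after the trigger /ŋ/ (voiced).
The voiced bilabial stop is [b], so /p/ → [b].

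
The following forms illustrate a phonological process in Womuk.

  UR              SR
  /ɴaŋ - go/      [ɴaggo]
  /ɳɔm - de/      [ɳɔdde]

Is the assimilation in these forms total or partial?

total assimilation

Underlying /m/ is realised as [d] next to /d/; /d/ itself does not change.
The output [d] is identical to the trigger /d/ — every feature (place, manner, voicing) has been copied — so this is total assimilation.
The other form behaves the same way: /ŋ/ → [g] before /g/ — in each case the output is a copy of the following consonant.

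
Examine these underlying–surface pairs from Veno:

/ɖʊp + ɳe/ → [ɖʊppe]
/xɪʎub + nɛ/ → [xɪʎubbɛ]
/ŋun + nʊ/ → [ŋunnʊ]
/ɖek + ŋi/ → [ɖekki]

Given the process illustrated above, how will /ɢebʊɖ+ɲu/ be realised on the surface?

[ɢebʊɖɖu]

The data show progressive total assimilation (/ɳ/ → [p] after /p/; /n/ → [b] after /b/; /ŋ/ → [k] after /k/): in every case the target segment becomes identical to its preceding neighbour, copying more than a single feature.
In [ŋunnʊ] the two consonants at the boundary are already identical (/n/ + /n/), so the rule applies vacuously and nothing changes.
/ɲ/ is the segment targeted by the rule; it sits immediately after /ɖ/, so it assimilates completely and surfaces as [ɖ].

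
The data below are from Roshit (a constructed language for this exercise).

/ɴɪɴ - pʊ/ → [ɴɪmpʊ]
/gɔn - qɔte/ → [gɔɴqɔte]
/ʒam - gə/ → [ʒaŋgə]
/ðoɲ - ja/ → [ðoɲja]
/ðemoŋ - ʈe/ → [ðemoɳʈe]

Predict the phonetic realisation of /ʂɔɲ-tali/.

The data show regressive place assimilation: /ɴ/ → [m] before /p/; /n/ → [ɴ] before /q/; /m/ → [ŋ] before /g/; /ŋ/ → [ɳ] before /ʈ/. In each pair only place changes, matching the following consonant, while manner and voice stay constant.
No alternation appears in [ðoɲja]: there the adjacent consonants already agree in place (/ɲ/ and /j/ are both palatal), so this form is consistent with the same rule.
The rule targets /ɲ/ (voiced palatal nasal), which sits before the trigger /t/ (alveolar).
The voiced alveolar nasal is [n], so /ɲ/ → [n].

[ʂɔntali]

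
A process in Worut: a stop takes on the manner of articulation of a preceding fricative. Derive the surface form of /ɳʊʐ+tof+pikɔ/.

The rule targets /t/ (voiceless alveolar stop), which sits after the trigger /ʐ/ (fricative).
A voiceless alveolar fricative is [s], so the surface segment is [s].
At the second juncture, /p/ likewise becomes [ɸ] adjacent to /f/.

[ɳʊʐsofɸikɔ]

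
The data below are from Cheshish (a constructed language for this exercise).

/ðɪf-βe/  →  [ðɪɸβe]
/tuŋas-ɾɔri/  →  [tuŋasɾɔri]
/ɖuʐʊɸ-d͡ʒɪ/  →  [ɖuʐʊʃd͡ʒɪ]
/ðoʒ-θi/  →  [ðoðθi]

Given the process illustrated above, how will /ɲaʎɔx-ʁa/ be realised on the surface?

The data show regressive place assimilation: /f/ → [ɸ] before /β/; /ɸ/ → [ʃ] before /d͡ʒ/; /ʒ/ → [ð] before /θ/. In each pair only place changes, matching the following consonant, while manner and voice stay constant.
Nothing changes in [tuŋasɾɔri]: there the adjacent consonants already agree in place (/s/ and /ɾ/ are both alveolar), so this form is consistent with the same rule.
The rule targets /x/ (voiceless velar fricative), which sits before the trigger /ʁ/ (uvular).
Changing only its place to uvular gives [χ] — the voiceless uvular fricative.

[ɲaʎɔχʁa]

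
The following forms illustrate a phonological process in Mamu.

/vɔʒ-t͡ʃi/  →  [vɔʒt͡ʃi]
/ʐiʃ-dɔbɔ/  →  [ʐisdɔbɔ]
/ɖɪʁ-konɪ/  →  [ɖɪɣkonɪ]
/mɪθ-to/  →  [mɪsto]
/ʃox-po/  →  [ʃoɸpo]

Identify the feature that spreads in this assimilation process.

place

Comparing underlying and surface forms, /ʃ/ → [s] is the alternation; the neighbouring /d/ is constant.
/ʃ/ is postalveolar while /d/ is alveolar; the output [s] is alveolar, matching the trigger — so the feature that spreads is place.
The other alternating forms pattern the same way: /ʁ/ → [ɣ] before /k/ (uvular → velar, matching velar); /θ/ → [s] before /t/ (dental → alveolar, matching alveolar); /x/ → [ɸ] before /p/ (velar → bilabial, matching bilabial) — only place changes, and always toward the following segment.
Nothing changes in [vɔʒt͡ʃi]: there the adjacent consonants already agree in place (/ʒ/ and /t͡ʃ/ are both postalveolar), so this form is consistent with the same rule.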